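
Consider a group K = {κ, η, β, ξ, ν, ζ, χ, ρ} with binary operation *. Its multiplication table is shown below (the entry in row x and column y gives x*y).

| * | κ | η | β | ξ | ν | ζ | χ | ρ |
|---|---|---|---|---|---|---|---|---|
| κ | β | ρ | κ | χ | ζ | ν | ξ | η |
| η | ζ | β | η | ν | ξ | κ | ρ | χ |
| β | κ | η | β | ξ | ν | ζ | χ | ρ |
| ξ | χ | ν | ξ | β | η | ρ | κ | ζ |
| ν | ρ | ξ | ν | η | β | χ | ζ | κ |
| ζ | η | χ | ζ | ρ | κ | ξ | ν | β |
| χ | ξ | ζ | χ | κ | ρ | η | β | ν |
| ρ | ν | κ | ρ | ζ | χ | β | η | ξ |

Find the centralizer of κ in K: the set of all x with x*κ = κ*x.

Compare row κ with column κ entry by entry.
ξ*κ = χ = κ*ξ, so ξ commutes with κ.
η*κ = ζ but κ*η = ρ, so η does not.
Collecting the elements that commute with κ: C(κ) = {β, κ, ξ, χ}.

{β, κ, ξ, χ}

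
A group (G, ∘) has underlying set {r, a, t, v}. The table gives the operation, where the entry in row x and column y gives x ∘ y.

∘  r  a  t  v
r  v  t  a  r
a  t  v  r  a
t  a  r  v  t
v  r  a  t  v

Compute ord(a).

The identity element is v (its row matches the header).
a^1 = a
a^2 = a ∘ a = v
The first power of a equal to the identity is a^2, so ord(a) = 2.

2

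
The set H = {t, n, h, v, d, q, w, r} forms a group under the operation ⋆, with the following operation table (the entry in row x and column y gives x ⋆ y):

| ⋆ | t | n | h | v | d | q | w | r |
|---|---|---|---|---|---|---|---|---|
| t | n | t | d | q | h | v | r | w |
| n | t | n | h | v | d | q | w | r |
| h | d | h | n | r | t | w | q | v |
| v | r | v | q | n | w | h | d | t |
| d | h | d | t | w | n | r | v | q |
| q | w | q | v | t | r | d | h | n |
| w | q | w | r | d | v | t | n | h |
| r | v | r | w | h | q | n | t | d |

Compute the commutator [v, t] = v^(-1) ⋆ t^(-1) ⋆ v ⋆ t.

Identity is n; from the table v^(-1) = v and t^(-1) = t.
v ⋆ t = r
r ⋆ v = h
h ⋆ t = d

d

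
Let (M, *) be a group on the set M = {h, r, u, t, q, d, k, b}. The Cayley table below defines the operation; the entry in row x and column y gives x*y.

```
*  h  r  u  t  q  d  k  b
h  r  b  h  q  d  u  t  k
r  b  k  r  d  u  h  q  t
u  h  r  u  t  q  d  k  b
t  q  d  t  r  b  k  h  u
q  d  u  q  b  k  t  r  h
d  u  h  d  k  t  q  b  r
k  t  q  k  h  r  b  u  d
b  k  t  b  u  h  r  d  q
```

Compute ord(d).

The identity element is u (its row matches the header).
d^1 = d
d^2 = d*d = q
d^3 = q*d = t
d^4 = t*d = k
d^5 = k*d = b
d^6 = b*d = r
d^7 = r*d = h
d^8 = h*d = u
The first power of d equal to the identity is d^8, so ord(d) = 8.

8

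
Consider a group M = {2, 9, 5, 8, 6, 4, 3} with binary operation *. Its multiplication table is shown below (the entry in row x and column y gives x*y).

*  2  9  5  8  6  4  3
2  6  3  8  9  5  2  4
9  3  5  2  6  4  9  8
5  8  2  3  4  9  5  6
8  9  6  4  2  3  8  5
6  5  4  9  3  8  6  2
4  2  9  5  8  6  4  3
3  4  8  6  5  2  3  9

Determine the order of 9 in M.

The identity element is 4 (its row matches the header).
9^1 = 9
9^2 = 9*9 = 5
9^3 = 5*9 = 2
9^4 = 2*9 = 3
9^5 = 3*9 = 8
9^6 = 8*9 = 6
9^7 = 6*9 = 4
The first power of 9 equal to the identity is 9^7, so ord(9) = 7.
(Structurally, M here is isomorphic to the cyclic group Z_7.)

7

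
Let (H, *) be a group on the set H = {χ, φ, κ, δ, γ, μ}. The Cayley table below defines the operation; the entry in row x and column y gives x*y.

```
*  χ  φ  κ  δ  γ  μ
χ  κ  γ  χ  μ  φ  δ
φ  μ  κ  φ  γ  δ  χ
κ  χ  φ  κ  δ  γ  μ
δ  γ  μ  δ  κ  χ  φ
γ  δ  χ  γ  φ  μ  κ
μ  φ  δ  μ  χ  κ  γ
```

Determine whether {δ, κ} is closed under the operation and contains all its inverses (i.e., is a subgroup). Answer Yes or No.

{δ, κ} contains the identity κ.
Checking products: every product of two elements of {δ, κ} (read from the table) lies in {δ, κ}, so the set is closed.
In a finite group, a nonempty closed subset is a subgroup. So {δ, κ} ≤ H.
(Structurally, H here is isomorphic to the symmetric group S_3.)

Yes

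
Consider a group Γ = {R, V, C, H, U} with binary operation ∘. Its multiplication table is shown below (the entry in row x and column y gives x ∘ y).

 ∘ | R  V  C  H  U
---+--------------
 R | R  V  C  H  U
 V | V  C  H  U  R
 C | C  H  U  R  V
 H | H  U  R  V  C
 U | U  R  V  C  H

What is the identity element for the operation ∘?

R

The identity e satisfies e ∘ x = x for all x, so its row in the table reproduces the column headers.
Row R reads: R, V, C, H, U — exactly the header order. So R is the identity.
(Structurally, Γ here is isomorphic to the cyclic group Z_5.)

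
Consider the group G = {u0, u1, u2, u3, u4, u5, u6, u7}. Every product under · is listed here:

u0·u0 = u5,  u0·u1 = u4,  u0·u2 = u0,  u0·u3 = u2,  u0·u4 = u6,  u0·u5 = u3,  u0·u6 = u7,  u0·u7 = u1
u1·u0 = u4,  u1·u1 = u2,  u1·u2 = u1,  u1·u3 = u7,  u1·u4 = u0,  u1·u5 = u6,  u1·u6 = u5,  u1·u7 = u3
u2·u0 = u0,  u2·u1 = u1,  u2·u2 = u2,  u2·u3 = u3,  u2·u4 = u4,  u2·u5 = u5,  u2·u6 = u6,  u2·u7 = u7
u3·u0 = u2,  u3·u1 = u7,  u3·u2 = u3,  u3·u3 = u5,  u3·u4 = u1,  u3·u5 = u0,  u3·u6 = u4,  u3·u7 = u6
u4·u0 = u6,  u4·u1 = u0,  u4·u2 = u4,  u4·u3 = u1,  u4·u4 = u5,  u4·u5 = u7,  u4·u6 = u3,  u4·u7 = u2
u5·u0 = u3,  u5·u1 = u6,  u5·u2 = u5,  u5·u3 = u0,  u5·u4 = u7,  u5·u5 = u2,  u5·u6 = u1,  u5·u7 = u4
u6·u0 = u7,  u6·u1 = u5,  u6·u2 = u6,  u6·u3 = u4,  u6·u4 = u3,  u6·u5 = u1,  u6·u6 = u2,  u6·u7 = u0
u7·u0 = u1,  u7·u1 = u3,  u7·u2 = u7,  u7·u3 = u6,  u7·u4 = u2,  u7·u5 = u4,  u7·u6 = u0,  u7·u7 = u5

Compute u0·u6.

u7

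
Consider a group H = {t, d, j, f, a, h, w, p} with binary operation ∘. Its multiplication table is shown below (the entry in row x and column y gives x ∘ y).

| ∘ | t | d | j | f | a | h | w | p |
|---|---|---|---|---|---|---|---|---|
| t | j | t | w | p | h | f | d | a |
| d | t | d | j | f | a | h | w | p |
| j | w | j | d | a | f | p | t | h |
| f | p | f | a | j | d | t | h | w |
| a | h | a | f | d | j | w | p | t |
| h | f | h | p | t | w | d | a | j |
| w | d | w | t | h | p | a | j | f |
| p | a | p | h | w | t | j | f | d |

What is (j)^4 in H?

d

j^1 = j
j^2 = j ∘ j = d
j^3 = d ∘ j = j
j^4 = j ∘ j = d
(Structurally, H here is isomorphic to Z_2 x Z_4.)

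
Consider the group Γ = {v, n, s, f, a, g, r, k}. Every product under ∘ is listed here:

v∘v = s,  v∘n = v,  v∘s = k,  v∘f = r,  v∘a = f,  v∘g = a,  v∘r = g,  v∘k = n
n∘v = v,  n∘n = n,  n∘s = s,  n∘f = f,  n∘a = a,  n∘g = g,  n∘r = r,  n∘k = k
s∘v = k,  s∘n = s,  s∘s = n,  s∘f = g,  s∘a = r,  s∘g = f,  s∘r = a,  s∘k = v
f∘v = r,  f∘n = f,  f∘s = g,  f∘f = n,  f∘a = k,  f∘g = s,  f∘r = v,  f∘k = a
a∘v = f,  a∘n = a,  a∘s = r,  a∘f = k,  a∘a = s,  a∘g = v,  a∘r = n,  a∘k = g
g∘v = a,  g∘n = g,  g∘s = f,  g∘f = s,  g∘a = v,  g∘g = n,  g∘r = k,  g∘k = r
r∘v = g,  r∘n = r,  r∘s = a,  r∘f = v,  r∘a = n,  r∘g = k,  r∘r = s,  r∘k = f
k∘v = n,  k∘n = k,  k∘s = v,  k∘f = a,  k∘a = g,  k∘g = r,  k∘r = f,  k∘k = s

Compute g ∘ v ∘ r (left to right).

g ∘ v = a
a ∘ r = n

n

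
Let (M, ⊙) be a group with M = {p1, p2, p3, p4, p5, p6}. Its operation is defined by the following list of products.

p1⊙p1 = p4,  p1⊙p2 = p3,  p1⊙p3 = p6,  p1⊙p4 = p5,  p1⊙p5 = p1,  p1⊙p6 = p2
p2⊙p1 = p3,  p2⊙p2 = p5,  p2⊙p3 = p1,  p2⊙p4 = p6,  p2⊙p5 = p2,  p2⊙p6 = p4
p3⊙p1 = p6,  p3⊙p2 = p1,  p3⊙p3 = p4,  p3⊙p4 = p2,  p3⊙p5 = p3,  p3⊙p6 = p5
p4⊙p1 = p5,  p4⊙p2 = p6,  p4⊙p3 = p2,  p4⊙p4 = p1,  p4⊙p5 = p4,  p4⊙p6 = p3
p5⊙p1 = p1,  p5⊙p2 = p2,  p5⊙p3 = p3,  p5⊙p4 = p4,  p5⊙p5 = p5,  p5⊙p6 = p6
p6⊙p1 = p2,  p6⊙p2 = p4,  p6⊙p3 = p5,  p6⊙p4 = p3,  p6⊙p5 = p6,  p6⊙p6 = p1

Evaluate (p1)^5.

p1^1 = p1
p1^2 = p1 ⊙ p1 = p4
p1^3 = p4 ⊙ p1 = p5
p1^4 = p5 ⊙ p1 = p1
p1^5 = p1 ⊙ p1 = p4

p4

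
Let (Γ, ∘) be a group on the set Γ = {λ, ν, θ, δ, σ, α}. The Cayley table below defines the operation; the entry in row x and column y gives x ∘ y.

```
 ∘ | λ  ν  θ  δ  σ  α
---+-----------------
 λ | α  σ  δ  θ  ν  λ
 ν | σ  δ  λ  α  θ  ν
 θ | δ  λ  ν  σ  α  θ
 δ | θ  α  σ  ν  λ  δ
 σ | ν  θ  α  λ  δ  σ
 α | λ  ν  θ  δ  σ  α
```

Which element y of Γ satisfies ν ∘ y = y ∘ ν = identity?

First locate the identity: row α matches the header, so α is the identity.
Scan row ν for α: ν ∘ δ = α. Hence ν^(-1) = δ.

δ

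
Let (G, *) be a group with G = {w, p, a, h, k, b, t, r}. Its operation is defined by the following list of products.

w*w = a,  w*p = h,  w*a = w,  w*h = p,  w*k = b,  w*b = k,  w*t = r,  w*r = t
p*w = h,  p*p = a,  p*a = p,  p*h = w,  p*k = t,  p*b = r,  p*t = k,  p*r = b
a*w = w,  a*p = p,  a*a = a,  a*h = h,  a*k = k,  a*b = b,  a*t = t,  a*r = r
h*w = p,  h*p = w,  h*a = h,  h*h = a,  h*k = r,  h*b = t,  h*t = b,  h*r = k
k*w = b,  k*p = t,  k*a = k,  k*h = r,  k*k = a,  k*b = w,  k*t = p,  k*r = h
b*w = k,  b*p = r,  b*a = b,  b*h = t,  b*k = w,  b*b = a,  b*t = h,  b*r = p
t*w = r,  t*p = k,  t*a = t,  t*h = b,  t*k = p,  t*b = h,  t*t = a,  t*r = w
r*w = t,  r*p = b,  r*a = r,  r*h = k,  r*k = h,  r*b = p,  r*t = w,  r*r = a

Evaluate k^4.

a

k^1 = k
k^2 = k*k = a
k^3 = a*k = k
k^4 = k*k = a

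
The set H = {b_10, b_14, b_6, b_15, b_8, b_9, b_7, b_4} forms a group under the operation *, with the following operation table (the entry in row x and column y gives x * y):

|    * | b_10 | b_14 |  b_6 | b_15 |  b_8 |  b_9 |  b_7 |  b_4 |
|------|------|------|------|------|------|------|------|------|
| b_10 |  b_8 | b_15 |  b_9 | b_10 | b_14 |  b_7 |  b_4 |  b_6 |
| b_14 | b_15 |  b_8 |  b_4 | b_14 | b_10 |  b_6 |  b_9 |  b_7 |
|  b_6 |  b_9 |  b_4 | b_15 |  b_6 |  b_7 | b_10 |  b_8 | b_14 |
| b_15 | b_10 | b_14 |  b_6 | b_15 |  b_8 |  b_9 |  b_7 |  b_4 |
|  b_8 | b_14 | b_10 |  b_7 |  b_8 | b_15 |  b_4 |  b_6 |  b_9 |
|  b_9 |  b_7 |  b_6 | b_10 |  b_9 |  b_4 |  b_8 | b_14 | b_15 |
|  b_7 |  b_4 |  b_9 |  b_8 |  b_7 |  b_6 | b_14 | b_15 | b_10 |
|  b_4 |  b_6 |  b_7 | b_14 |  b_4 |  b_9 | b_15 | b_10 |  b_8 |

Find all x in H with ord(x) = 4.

{b_10, b_14, b_4, b_9}

Identity is b_15. Compute the order of each non-identity element by repeated multiplication:
  b_10: b_10 → b_8 → b_14 → b_15  (order 4)
  b_14: b_14 → b_8 → b_10 → b_15  (order 4)
  b_6: b_6 → b_15  (order 2)
  b_8: b_8 → b_15  (order 2)
  b_9: b_9 → b_8 → b_4 → b_15  (order 4)
  b_7: b_7 → b_15  (order 2)
  b_4: b_4 → b_8 → b_9 → b_15  (order 4)
Elements of order 4: {b_10, b_14, b_4, b_9}.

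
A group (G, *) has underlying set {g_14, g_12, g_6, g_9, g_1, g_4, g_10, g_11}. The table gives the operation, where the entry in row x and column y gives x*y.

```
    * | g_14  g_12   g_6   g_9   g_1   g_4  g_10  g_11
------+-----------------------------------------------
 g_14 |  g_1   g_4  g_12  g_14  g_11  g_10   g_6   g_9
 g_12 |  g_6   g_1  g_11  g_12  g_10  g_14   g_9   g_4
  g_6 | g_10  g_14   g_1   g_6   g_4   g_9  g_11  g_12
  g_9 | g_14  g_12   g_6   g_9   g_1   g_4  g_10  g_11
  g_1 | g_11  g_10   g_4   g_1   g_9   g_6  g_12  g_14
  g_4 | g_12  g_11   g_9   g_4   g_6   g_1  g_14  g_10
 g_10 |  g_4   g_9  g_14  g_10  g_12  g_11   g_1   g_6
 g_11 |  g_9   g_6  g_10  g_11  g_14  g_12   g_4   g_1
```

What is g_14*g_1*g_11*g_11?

g_14

g_14*g_1 = g_11
g_11*g_11 = g_1
g_1*g_11 = g_14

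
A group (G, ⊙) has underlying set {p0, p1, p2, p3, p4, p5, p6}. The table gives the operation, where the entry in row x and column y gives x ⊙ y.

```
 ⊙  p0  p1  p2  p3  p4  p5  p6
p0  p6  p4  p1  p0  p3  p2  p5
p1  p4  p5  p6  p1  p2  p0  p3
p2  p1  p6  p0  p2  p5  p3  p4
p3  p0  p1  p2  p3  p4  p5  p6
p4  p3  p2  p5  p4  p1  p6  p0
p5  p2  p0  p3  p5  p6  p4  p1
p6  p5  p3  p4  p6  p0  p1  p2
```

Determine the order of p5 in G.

7

The identity element is p3 (its row matches the header).
p5^1 = p5
p5^2 = p5 ⊙ p5 = p4
p5^3 = p4 ⊙ p5 = p6
p5^4 = p6 ⊙ p5 = p1
p5^5 = p1 ⊙ p5 = p0
p5^6 = p0 ⊙ p5 = p2
p5^7 = p2 ⊙ p5 = p3
The first power of p5 equal to the identity is p5^7, so ord(p5) = 7.
(Structurally, G here is isomorphic to the cyclic group Z_7.)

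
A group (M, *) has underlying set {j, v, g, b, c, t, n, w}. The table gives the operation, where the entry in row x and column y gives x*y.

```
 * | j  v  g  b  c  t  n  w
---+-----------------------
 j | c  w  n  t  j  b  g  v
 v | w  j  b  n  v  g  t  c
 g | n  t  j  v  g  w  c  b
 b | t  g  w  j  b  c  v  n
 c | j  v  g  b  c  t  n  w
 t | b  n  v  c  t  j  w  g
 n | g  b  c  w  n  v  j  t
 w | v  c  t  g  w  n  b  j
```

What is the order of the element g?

The identity element is c (its row matches the header).
g^1 = g
g^2 = g*g = j
g^3 = j*g = n
g^4 = n*g = c
The first power of g equal to the identity is g^4, so ord(g) = 4.

4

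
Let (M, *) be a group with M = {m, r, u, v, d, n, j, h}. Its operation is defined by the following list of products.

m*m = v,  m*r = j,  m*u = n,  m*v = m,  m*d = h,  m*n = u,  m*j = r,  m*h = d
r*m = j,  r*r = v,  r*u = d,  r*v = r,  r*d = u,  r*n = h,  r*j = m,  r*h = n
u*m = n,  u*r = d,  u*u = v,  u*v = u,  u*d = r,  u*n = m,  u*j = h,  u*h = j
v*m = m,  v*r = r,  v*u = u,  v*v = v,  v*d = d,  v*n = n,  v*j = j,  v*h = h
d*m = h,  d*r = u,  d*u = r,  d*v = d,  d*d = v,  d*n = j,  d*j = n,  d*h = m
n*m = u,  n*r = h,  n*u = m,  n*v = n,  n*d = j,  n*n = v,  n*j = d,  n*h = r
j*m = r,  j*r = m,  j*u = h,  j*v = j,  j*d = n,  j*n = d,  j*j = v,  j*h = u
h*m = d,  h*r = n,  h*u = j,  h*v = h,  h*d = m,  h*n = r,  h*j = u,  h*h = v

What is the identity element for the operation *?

The identity e satisfies e*x = x for all x, so its row in the table reproduces the column headers.
Row v reads: m, r, u, v, d, n, j, h — exactly the header order. So v is the identity.

v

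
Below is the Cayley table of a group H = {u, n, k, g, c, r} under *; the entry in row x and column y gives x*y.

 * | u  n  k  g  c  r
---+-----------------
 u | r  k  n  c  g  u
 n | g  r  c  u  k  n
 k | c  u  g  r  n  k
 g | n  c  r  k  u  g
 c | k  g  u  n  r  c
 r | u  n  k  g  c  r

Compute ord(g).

The identity element is r (its row matches the header).
g^1 = g
g^2 = g*g = k
g^3 = k*g = r
The first power of g equal to the identity is g^3, so ord(g) = 3.

3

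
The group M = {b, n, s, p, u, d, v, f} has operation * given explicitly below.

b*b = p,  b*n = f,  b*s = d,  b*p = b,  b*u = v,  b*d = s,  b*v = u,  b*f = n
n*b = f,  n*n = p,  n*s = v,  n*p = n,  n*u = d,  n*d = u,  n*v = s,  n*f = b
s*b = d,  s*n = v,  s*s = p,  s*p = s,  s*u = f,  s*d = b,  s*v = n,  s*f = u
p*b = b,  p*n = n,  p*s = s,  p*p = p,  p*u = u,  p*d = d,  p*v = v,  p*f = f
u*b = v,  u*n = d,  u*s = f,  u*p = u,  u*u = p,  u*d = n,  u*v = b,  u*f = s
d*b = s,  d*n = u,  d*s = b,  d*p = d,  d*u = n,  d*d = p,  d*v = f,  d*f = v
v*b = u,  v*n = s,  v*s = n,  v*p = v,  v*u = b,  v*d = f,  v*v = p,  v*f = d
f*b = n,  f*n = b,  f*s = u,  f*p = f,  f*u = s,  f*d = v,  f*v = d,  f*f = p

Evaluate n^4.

n^1 = n
n^2 = n * n = p
n^3 = p * n = n
n^4 = n * n = p

p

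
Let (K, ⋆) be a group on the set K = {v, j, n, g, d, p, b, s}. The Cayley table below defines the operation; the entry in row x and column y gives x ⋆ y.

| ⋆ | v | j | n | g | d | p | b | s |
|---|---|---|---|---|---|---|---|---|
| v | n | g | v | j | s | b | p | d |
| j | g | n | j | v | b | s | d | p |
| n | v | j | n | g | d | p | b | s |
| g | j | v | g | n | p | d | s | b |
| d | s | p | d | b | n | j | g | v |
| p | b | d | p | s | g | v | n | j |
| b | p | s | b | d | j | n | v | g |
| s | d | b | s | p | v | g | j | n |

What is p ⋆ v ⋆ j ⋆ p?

g

p ⋆ v = b
b ⋆ j = s
s ⋆ p = g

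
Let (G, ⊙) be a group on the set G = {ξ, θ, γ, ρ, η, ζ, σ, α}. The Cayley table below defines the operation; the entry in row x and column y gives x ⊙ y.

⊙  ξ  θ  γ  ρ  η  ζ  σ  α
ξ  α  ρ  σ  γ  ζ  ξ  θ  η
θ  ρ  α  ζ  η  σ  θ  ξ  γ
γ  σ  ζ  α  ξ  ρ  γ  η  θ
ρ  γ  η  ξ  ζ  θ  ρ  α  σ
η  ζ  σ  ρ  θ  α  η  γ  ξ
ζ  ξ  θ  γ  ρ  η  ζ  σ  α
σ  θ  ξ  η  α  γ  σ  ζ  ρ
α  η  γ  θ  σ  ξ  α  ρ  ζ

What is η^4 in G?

ζ

η^1 = η
η^2 = η ⊙ η = α
η^3 = α ⊙ η = ξ
η^4 = ξ ⊙ η = ζ
(Structurally, G here is isomorphic to Z_2 x Z_4.)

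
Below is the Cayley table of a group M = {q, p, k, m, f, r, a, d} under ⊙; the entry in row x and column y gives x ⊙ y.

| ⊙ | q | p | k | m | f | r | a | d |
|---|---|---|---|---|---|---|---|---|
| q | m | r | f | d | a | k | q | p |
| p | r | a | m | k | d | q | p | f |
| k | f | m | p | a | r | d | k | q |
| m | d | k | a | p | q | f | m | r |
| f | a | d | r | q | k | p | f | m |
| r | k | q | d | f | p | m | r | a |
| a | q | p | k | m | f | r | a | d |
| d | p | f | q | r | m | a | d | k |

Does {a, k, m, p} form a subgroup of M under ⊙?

{a, k, m, p} contains the identity a.
Checking products: every product of two elements of {a, k, m, p} (read from the table) lies in {a, k, m, p}, so the set is closed.
In a finite group, a nonempty closed subset is a subgroup. So {a, k, m, p} ≤ M.

Yes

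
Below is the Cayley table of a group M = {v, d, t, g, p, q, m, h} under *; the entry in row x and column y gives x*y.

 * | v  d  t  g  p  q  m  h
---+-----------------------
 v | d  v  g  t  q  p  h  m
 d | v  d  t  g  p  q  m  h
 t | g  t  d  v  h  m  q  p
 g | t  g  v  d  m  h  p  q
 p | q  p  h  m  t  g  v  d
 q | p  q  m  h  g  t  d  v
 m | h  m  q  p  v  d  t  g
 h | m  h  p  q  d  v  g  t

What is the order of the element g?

The identity element is d (its row matches the header).
g^1 = g
g^2 = g*g = d
The first power of g equal to the identity is g^2, so ord(g) = 2.

2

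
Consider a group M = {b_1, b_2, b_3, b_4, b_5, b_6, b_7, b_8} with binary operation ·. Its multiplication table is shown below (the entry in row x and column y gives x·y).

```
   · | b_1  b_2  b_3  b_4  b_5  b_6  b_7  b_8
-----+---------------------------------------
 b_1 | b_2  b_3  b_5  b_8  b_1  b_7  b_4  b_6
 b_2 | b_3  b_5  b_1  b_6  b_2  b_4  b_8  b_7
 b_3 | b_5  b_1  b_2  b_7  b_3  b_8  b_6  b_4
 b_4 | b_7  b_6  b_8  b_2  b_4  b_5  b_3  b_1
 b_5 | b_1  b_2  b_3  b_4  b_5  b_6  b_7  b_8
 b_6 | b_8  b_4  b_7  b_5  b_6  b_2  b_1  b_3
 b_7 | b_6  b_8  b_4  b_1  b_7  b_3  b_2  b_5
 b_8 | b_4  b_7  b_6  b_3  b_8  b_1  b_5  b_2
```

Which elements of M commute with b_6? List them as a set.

{b_2, b_4, b_5, b_6}

Compare row b_6 with column b_6 entry by entry.
b_2·b_6 = b_4 = b_6·b_2, so b_2 commutes with b_6.
b_8·b_6 = b_1 but b_6·b_8 = b_3, so b_8 does not.
Collecting the elements that commute with b_6: C(b_6) = {b_2, b_4, b_5, b_6}.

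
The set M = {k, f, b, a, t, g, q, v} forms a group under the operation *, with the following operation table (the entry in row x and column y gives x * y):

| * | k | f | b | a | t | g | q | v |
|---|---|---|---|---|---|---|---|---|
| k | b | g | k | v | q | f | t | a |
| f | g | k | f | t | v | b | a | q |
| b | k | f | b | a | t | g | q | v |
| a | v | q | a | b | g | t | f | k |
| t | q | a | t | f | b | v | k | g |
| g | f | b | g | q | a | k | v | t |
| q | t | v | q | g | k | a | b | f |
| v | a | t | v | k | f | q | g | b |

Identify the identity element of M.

b

The identity e satisfies e * x = x for all x, so its row in the table reproduces the column headers.
Row b reads: k, f, b, a, t, g, q, v — exactly the header order. So b is the identity.
(Structurally, M here is isomorphic to the dihedral group D_4.)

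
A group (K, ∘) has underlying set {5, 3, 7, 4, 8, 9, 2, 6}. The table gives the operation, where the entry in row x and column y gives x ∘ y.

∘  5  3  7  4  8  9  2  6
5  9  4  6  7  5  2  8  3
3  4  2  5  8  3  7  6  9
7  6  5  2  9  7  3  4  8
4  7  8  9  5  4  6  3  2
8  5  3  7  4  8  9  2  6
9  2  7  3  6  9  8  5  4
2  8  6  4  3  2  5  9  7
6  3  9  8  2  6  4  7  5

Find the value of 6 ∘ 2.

7

Read row 6, column 2: 6 ∘ 2 = 7.
(Structurally, K here is isomorphic to the cyclic group Z_8.)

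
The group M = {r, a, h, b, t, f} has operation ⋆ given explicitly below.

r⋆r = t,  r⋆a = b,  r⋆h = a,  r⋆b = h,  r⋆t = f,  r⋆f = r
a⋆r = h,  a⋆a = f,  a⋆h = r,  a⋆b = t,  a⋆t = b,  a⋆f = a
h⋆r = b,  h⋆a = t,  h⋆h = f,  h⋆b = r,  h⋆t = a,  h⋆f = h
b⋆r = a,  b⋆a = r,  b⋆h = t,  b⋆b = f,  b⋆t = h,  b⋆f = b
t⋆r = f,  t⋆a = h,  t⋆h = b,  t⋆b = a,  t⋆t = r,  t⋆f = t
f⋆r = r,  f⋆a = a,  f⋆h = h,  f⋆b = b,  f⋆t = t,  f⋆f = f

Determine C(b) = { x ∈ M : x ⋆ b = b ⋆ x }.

Compare row b with column b entry by entry.
r ⋆ b = h but b ⋆ r = a, so r does not.
Collecting the elements that commute with b: C(b) = {b, f}.

{b, f}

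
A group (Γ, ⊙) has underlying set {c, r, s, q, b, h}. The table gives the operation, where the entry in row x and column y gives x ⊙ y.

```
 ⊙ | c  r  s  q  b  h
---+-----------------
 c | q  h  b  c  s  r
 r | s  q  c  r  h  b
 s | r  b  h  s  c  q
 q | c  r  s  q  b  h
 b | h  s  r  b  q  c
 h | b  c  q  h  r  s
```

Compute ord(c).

The identity element is q (its row matches the header).
c^1 = c
c^2 = c ⊙ c = q
The first power of c equal to the identity is c^2, so ord(c) = 2.

2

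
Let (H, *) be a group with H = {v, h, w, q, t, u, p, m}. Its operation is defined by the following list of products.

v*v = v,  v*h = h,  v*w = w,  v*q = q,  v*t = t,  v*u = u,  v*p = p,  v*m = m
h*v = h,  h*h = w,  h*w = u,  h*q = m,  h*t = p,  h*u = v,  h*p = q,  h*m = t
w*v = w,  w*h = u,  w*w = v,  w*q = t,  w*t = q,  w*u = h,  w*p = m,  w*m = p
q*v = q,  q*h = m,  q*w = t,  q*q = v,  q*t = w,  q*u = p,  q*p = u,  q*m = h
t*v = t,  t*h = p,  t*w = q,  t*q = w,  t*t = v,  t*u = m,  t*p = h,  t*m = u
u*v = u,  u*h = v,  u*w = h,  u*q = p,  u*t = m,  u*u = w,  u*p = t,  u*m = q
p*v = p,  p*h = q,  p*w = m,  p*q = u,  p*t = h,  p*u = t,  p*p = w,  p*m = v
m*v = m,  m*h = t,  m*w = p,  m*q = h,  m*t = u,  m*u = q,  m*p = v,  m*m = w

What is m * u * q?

m * u = q
q * q = v

v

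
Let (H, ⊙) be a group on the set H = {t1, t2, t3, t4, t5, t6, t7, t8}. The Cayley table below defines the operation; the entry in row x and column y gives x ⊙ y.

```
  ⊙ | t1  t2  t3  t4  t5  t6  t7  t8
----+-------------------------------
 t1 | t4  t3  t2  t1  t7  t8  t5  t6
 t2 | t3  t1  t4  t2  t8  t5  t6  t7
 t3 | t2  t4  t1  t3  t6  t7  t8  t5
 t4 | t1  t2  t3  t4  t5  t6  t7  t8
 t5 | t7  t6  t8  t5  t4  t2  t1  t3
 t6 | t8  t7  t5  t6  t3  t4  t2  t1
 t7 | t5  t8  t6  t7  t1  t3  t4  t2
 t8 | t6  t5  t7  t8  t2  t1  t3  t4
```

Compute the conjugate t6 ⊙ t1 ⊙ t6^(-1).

t1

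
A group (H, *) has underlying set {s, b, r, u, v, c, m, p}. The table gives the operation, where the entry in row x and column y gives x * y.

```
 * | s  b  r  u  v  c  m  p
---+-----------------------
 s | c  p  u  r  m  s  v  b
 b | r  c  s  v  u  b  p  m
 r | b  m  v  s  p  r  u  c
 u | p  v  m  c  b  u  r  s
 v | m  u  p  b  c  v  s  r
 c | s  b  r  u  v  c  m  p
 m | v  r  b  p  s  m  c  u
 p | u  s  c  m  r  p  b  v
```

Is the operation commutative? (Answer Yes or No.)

No

p * u = m but u * p = s.
Since p and u do not commute, H is not abelian.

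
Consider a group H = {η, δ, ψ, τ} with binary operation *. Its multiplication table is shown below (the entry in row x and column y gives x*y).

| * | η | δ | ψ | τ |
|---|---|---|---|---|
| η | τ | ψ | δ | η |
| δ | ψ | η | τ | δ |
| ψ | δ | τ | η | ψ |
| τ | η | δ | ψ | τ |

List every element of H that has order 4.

{δ, ψ}

Identity is τ. Compute the order of each non-identity element by repeated multiplication:
  η: η → τ  (order 2)
  δ: δ → η → ψ → τ  (order 4)
  ψ: ψ → η → δ → τ  (order 4)
Elements of order 4: {δ, ψ}.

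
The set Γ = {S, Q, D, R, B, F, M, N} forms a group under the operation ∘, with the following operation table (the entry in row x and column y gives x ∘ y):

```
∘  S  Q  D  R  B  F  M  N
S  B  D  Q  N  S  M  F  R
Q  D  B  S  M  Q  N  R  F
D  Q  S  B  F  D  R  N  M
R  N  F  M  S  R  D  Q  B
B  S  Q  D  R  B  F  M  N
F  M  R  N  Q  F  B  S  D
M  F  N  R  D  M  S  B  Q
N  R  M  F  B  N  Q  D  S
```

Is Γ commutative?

No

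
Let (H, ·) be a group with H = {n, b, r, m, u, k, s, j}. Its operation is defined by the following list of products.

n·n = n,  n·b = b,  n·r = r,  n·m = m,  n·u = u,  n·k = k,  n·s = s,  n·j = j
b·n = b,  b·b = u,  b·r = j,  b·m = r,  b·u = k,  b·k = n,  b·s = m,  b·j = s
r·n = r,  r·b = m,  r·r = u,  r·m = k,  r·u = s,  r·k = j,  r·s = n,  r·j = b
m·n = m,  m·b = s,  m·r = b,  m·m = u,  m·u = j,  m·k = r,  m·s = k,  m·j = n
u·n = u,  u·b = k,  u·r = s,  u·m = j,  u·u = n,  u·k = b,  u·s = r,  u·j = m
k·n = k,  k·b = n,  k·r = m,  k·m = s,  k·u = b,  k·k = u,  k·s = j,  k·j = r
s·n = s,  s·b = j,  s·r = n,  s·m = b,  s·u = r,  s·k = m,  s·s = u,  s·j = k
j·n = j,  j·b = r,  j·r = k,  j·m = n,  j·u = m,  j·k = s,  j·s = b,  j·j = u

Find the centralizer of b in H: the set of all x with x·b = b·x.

Compare row b with column b entry by entry.
u·b = k = b·u, so u commutes with b.
j·b = r but b·j = s, so j does not.
Collecting the elements that commute with b: C(b) = {b, k, n, u}.

{b, k, n, u}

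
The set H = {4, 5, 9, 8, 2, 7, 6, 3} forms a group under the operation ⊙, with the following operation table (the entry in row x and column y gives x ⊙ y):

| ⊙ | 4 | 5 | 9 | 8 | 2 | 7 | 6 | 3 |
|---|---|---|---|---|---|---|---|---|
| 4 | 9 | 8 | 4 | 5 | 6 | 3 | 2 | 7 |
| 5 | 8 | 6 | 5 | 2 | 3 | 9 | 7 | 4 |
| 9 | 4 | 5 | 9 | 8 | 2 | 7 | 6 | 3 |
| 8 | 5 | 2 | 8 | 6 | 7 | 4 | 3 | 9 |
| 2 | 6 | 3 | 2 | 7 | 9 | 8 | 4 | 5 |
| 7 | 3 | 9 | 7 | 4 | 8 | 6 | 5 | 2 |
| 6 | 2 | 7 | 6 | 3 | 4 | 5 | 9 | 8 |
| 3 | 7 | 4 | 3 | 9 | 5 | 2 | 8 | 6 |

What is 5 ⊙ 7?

9

Read row 5, column 7: 5 ⊙ 7 = 9.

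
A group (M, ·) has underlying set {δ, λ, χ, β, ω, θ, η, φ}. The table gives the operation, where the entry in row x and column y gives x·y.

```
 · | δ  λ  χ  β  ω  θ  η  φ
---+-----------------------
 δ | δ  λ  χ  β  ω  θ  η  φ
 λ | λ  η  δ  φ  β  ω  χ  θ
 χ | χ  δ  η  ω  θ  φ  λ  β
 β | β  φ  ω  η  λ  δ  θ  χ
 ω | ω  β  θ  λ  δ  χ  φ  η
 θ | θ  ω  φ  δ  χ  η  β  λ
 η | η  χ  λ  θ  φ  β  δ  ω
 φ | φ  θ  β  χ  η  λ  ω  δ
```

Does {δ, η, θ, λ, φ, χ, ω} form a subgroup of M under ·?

θ·η = β, which is not in {δ, η, θ, λ, φ, χ, ω}.
The subset is not closed under ·, so it is not a subgroup.

No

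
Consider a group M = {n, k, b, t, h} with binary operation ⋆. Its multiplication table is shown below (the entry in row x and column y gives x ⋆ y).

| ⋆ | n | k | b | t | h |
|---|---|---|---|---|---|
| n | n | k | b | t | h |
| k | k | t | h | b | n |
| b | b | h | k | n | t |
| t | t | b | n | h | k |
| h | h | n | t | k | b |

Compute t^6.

t^1 = t
t^2 = t ⋆ t = h
t^3 = h ⋆ t = k
t^4 = k ⋆ t = b
t^5 = b ⋆ t = n
t^6 = n ⋆ t = t
(Structurally, M here is isomorphic to the cyclic group Z_5.)

t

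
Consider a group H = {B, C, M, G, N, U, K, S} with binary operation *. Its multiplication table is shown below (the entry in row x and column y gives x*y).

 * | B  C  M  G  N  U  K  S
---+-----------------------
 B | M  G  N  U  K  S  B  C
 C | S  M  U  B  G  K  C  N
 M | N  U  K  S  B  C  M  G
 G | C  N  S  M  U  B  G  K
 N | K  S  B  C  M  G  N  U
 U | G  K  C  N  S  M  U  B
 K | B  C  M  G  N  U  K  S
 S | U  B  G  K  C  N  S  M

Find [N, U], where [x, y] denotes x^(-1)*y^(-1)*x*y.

M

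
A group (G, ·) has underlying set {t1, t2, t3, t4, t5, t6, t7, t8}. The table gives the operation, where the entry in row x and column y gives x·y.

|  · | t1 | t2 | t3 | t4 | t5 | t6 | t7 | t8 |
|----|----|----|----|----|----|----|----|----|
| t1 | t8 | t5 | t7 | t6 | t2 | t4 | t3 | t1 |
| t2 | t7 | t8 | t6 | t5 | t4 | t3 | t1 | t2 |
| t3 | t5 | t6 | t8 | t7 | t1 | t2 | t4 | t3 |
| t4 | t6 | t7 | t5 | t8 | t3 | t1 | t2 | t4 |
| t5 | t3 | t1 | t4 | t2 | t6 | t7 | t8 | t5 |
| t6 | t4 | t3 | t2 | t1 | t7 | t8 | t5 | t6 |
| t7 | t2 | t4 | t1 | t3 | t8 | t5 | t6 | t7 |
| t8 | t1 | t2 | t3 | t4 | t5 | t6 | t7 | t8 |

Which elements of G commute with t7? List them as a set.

Compare row t7 with column t7 entry by entry.
t6·t7 = t5 = t7·t6, so t6 commutes with t7.
t4·t7 = t2 but t7·t4 = t3, so t4 does not.
Collecting the elements that commute with t7: C(t7) = {t5, t6, t7, t8}.

{t5, t6, t7, t8}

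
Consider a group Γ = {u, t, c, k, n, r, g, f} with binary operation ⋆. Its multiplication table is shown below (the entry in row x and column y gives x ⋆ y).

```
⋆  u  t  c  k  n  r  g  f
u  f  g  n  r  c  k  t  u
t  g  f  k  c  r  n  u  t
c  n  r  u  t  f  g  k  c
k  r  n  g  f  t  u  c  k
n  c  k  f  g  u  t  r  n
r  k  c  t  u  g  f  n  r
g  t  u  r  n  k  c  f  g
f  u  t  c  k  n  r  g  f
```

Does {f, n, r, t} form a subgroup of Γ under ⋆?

No

n ⋆ n = u, which is not in {f, n, r, t}.
The subset is not closed under ⋆, so it is not a subgroup.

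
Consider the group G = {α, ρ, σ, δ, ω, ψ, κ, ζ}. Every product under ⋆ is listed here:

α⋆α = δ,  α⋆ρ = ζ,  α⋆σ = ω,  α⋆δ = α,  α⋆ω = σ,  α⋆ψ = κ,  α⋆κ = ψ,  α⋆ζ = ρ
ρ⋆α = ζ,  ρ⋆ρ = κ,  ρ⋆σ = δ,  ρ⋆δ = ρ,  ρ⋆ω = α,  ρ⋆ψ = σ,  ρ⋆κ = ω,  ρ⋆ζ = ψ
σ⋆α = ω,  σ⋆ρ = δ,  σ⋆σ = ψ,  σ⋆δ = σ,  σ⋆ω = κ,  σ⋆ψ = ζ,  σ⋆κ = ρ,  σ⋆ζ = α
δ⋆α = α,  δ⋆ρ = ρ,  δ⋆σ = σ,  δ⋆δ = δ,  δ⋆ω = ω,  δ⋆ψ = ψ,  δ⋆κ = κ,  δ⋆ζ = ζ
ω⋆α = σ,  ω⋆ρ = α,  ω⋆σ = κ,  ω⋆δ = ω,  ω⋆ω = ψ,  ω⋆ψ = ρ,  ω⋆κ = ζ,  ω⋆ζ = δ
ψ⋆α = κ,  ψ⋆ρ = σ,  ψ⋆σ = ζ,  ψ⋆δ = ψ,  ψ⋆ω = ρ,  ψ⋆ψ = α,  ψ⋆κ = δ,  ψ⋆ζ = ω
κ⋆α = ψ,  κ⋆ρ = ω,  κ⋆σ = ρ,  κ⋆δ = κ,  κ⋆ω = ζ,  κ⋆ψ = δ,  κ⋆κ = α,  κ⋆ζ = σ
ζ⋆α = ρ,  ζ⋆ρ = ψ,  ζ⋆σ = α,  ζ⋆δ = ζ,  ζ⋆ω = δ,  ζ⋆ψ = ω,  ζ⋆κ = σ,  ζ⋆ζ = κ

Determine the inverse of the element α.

First locate the identity: row δ matches the header, so δ is the identity.
Scan row α for δ: α ⋆ α = δ. Hence α^(-1) = α.

α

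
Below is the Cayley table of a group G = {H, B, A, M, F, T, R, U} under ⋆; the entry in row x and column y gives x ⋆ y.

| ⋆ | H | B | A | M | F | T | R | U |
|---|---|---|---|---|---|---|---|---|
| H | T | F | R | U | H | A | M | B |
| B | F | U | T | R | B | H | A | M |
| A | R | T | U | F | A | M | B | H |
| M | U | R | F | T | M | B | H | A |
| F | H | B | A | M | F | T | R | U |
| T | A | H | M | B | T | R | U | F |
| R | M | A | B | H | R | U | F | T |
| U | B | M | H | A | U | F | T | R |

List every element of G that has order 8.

{A, B, H, M}

Identity is F. Compute the order of each non-identity element by repeated multiplication:
  H: H → T → A → R → M → U → B → F  (order 8)
  B: B → U → M → R → A → T → H → F  (order 8)
  A: A → U → H → R → B → T → M → F  (order 8)
  M: M → T → B → R → H → U → A → F  (order 8)
  T: T → R → U → F  (order 4)
  R: R → F  (order 2)
  U: U → R → T → F  (order 4)
Elements of order 8: {A, B, H, M}.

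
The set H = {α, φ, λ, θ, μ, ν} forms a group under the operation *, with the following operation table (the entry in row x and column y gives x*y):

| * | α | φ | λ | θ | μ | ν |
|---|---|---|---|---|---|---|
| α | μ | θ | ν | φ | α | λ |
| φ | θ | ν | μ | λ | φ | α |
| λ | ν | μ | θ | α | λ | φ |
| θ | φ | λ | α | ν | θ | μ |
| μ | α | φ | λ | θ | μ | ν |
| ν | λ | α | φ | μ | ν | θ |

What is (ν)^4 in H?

ν^1 = ν
ν^2 = ν*ν = θ
ν^3 = θ*ν = μ
ν^4 = μ*ν = ν

ν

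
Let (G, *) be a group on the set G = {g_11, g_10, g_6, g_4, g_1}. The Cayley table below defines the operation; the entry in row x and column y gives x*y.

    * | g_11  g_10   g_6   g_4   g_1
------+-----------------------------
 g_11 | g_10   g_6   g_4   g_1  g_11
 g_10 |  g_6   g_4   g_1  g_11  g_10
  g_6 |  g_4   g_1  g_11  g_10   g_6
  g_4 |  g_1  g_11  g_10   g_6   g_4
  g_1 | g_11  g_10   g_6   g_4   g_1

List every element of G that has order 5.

Identity is g_1. Compute the order of each non-identity element by repeated multiplication:
  g_11: g_11 → g_10 → g_6 → g_4 → g_1  (order 5)
  g_10: g_10 → g_4 → g_11 → g_6 → g_1  (order 5)
  g_6: g_6 → g_11 → g_4 → g_10 → g_1  (order 5)
  g_4: g_4 → g_6 → g_10 → g_11 → g_1  (order 5)
Elements of order 5: {g_10, g_11, g_4, g_6}.

{g_10, g_11, g_4, g_6}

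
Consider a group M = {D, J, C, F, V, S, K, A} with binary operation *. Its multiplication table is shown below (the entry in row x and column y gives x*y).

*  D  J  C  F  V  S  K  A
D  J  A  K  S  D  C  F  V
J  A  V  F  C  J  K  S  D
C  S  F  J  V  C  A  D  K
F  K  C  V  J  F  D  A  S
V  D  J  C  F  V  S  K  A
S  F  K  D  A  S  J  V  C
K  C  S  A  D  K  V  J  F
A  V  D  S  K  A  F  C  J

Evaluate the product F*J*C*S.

F*J = C
C*C = J
J*S = K
(Structurally, M here is isomorphic to the quaternion group Q_8.)

K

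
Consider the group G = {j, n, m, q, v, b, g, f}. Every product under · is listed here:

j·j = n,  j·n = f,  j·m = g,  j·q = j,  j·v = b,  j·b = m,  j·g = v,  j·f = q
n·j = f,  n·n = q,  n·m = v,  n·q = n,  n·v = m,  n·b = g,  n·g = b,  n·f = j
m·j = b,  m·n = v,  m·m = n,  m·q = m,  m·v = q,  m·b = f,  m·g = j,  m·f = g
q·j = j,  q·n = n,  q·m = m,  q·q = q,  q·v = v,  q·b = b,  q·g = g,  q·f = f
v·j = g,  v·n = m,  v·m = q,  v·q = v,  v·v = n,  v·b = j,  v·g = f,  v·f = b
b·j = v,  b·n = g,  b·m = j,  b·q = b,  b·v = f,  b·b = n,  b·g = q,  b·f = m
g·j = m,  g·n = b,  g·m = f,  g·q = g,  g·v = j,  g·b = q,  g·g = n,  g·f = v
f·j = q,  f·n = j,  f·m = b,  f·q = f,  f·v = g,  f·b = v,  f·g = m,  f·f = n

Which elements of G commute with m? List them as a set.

Compare row m with column m entry by entry.
n·m = v = m·n, so n commutes with m.
f·m = b but m·f = g, so f does not.
Collecting the elements that commute with m: C(m) = {m, n, q, v}.
(Structurally, G here is isomorphic to the quaternion group Q_8.)

{m, n, q, v}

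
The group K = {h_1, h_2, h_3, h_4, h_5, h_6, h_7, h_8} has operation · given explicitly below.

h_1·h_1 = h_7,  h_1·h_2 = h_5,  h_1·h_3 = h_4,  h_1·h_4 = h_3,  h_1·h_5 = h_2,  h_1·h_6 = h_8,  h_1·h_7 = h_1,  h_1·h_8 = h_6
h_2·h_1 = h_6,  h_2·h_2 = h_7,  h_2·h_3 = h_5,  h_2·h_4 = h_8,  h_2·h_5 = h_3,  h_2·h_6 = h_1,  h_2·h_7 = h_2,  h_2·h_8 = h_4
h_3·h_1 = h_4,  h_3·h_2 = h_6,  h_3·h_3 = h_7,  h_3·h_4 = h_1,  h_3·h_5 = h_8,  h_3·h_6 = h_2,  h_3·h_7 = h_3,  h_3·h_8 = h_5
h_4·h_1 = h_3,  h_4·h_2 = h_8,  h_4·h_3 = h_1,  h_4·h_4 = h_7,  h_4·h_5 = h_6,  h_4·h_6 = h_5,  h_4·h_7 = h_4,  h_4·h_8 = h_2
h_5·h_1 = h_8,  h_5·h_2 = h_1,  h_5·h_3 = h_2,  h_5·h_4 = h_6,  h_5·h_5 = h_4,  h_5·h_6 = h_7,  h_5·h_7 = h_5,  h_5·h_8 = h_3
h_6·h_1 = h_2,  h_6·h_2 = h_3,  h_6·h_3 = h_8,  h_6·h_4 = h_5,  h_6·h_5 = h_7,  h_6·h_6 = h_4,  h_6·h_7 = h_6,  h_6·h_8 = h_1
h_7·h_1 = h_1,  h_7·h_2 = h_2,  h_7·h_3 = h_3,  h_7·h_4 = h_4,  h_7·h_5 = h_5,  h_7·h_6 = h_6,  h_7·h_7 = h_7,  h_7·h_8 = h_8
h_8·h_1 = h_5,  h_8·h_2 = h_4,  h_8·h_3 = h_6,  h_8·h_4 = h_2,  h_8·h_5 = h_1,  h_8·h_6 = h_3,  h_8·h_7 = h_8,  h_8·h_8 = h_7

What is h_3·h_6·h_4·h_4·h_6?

h_1

h_3·h_6 = h_2
h_2·h_4 = h_8
h_8·h_4 = h_2
h_2·h_6 = h_1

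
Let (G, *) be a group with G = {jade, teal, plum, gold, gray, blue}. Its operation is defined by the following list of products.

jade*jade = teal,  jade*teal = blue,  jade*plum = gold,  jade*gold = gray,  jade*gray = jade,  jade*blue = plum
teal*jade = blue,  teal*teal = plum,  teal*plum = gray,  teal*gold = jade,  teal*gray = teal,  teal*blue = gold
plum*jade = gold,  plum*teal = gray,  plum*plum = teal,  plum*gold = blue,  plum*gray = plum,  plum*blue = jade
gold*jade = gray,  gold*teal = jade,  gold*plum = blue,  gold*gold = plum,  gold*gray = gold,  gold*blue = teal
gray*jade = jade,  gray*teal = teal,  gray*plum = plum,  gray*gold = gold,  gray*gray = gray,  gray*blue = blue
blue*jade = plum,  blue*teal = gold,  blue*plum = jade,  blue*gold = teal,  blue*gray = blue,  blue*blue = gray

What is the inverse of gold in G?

First locate the identity: row gray matches the header, so gray is the identity.
Scan row gold for gray: gold*jade = gray. Hence gold^(-1) = jade.

jade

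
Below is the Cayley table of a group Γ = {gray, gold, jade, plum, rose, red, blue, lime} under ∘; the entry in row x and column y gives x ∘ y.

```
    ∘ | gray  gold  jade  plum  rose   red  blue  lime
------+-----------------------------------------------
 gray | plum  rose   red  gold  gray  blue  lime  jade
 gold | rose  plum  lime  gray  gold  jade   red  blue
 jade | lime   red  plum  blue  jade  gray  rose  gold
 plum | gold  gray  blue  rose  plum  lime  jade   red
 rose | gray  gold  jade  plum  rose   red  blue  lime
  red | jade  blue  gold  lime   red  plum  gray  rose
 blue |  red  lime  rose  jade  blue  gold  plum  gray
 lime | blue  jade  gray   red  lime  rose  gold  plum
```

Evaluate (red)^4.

rose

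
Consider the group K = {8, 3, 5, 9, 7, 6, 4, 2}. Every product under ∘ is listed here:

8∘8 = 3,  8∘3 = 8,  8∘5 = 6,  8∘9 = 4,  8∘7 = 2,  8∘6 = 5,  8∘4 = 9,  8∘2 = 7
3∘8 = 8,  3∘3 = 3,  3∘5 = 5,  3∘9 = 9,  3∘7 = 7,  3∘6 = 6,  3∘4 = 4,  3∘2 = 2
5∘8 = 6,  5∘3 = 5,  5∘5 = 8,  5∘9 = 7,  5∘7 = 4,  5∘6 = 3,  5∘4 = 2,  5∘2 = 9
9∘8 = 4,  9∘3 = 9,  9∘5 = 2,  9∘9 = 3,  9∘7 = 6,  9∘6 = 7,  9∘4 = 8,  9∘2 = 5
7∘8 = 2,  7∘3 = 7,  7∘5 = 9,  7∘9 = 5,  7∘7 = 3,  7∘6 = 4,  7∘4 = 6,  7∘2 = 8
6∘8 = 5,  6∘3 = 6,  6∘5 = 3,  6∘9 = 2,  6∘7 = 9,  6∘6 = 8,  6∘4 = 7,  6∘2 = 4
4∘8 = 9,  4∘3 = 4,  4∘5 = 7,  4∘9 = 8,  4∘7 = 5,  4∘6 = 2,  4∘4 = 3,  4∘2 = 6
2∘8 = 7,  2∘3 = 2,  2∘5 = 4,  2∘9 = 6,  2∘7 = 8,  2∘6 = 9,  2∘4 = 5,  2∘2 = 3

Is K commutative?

No

6 ∘ 4 = 7 but 4 ∘ 6 = 2.
Since 6 and 4 do not commute, K is not abelian.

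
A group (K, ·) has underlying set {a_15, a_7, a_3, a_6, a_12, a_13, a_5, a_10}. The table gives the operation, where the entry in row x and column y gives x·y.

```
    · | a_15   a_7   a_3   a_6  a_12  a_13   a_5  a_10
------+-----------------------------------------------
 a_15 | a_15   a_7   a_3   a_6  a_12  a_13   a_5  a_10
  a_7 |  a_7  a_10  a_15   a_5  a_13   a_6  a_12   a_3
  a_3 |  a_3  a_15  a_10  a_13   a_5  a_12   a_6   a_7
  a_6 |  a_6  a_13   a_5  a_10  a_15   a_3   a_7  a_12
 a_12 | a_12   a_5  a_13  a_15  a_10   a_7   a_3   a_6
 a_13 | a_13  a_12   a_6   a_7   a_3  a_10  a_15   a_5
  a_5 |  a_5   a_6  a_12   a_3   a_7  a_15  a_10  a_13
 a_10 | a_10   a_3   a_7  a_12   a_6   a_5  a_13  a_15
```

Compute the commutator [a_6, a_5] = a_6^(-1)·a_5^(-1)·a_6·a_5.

Identity is a_15; from the table a_6^(-1) = a_12 and a_5^(-1) = a_13.
a_12·a_13 = a_7
a_7·a_6 = a_5
a_5·a_5 = a_10

a_10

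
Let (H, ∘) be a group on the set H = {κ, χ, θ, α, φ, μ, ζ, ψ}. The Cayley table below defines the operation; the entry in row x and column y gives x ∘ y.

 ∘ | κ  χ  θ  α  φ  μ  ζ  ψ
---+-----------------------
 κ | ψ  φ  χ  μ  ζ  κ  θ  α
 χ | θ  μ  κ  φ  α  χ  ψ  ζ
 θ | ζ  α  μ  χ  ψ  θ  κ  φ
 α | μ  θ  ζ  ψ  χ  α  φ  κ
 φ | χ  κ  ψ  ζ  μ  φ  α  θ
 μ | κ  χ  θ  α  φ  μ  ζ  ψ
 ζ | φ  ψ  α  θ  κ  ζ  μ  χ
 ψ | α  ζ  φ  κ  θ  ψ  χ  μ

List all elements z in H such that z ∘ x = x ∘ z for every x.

{μ, ψ}

An element z is central iff its row equals its column in the table.
For κ: κ ∘ ζ = θ ≠ φ = ζ ∘ κ, so κ ∉ Z.
Checking each element this way leaves Z(H) = {μ, ψ}.
(Structurally, H here is isomorphic to the dihedral group D_4.)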